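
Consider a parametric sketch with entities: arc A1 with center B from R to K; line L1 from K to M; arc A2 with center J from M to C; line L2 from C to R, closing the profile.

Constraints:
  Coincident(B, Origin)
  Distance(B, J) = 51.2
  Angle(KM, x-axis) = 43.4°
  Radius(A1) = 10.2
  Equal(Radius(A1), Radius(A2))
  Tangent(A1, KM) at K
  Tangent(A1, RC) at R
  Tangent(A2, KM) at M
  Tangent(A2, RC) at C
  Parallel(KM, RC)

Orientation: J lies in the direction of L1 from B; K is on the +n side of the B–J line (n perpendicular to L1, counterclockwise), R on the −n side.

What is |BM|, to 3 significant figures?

52.2

The slot axis is L1's direction at 43.4°, so u = (cos 43.4°, sin 43.4°) = (0.727, 0.687) and n = (−sin 43.4°, cos 43.4°) = (-0.687, 0.727). B is at the origin and J lies 51.2 along u from B, so J = 51.2·u = (37.2, 35.2). Tangency of A1 to both parallel lines with radius 10.2 puts K and R at B ± 10.2·n: K = (-7.01, 7.41), R = (7.01, -7.41). Equal radii place M and C the same way about J: M = J + 10.2·n = (30.2, 42.6), C = J − 10.2·n = (44.2, 27.8). Then |BM| = |M − B| = 52.2.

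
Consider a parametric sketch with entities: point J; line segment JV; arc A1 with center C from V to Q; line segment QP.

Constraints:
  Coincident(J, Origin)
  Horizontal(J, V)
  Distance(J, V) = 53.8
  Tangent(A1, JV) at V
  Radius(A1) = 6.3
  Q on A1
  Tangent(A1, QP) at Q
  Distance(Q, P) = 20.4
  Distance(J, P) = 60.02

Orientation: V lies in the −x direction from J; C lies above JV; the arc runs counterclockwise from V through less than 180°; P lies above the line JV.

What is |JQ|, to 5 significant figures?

48.404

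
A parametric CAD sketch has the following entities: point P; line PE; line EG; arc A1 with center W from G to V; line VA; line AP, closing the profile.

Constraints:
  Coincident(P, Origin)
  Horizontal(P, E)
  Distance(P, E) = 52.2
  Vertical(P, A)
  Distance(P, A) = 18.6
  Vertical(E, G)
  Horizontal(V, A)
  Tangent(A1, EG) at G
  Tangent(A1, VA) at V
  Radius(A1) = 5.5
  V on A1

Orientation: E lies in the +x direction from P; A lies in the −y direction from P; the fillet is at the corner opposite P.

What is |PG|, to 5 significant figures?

53.819

The virtual corner opposite P is at (52.200, -18.600). The tangent condition forces WG to be normal to EG and the tangent condition forces WV to be normal to VA, with radius 5.5, so the center W sits 5.5 in from both sides at W = (46.700, -13.100). That places the tangent points at G = (52.200, -13.100) on EG and V = (46.700, -18.600) on VA. Then |PG| = |G − P| = 53.819.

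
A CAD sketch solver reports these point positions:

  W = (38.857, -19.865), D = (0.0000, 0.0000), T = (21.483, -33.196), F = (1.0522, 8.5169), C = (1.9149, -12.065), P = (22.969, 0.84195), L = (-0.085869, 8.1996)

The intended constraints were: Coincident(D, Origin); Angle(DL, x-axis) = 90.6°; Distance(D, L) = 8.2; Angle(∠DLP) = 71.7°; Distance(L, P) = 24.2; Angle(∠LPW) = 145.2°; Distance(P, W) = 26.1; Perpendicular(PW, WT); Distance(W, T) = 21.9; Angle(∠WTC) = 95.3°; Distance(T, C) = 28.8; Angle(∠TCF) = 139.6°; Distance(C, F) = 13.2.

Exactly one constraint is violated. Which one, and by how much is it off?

Distance(C, F) = 13.2 — off by 7.40.

D = (0.00, 0.00) ✓; DL at 90.60° ✓; |DL| = 8.200 ✓; ∠DLP = 71.70° ✓; |LP| = 24.20 ✓; ∠LPW = 145.2° ✓; |PW| = 26.10 ✓; ∠(PW, WT) = 90.00° ✓; |WT| = 21.90 ✓; ∠WTC = 95.30° ✓; |TC| = 28.80 ✓; ∠TCF = 139.6° ✓; |CF| = 20.60 ✗.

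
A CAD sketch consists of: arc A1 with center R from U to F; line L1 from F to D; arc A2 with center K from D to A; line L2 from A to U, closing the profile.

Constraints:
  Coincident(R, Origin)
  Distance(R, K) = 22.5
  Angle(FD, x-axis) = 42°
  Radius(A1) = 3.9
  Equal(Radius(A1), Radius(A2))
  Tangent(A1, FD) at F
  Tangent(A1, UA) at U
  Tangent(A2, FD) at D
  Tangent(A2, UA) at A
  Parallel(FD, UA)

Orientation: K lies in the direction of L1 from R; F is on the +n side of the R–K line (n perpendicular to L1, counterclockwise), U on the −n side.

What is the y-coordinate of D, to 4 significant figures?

17.95

The slot axis is L1's direction at 42.0°, so u = (cos 42.0°, sin 42.0°) = (0.7431, 0.6691) and n = (−sin 42.0°, cos 42.0°) = (-0.6691, 0.7431). R is at the origin and K lies 22.5 along u from R, so K = 22.5·u = (16.72, 15.06). Tangency of A1 to both parallel lines with radius 3.9 puts F and U at R ± 3.9·n: F = (-2.610, 2.898), U = (2.610, -2.898). Equal radii place D and A the same way about K: D = K + 3.9·n = (14.11, 17.95), A = K − 3.9·n = (19.33, 12.16). So D.y = 17.95.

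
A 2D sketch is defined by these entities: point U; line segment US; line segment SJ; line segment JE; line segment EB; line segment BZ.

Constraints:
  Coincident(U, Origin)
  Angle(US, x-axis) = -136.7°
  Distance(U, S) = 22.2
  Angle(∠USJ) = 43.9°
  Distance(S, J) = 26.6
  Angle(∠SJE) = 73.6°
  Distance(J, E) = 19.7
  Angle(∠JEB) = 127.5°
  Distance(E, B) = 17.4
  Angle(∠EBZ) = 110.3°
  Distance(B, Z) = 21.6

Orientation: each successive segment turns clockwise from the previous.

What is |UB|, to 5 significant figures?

14.856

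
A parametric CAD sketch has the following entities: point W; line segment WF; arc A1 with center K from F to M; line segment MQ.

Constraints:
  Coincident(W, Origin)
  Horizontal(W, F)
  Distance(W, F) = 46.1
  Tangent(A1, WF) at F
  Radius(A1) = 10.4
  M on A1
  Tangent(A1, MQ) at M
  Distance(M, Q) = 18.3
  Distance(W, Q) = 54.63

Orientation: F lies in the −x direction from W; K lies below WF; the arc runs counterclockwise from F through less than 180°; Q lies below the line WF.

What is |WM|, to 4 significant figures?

57.11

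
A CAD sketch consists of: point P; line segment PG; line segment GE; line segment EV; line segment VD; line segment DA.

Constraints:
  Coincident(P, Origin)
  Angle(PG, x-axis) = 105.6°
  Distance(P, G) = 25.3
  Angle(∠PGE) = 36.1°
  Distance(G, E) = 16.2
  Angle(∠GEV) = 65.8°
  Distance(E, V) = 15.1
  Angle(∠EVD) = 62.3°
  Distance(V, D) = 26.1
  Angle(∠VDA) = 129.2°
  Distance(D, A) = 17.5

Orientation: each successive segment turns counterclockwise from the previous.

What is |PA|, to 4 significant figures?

44.90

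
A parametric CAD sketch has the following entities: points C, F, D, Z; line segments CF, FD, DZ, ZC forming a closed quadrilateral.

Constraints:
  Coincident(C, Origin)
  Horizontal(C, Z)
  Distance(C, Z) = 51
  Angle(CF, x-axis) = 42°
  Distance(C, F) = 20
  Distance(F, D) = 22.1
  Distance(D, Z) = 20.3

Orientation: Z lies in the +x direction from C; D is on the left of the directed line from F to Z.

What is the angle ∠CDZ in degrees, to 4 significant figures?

112.3°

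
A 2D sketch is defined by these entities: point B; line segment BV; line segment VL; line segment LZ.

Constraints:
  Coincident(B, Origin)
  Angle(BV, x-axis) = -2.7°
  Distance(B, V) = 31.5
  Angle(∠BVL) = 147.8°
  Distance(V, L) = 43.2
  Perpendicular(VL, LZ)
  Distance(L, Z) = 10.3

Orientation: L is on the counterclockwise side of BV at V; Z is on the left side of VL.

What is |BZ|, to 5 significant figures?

70.156

∠BVL = 147.8°, so VL runs at -2.7° + (180° − 147.8°) = 29.500° from the x-axis; with |VL| = 43.2, L = V + 43.2·(cos 29.500°, sin 29.500°) = (69.064, 19.789). VL is perpendicular to LZ; with |LZ| = 10.3 on the left of VL, Z = L + 10.3·(-0.49242, 0.87036) = (63.992, 28.754). Then |BZ| = |Z − B| = 70.156.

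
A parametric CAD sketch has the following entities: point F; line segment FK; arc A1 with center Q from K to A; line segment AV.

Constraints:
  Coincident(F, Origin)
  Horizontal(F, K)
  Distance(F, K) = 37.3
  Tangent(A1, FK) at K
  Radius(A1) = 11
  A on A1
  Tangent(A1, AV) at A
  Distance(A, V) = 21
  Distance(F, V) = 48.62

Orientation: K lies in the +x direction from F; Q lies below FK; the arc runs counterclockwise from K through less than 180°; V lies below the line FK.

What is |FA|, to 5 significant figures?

30.776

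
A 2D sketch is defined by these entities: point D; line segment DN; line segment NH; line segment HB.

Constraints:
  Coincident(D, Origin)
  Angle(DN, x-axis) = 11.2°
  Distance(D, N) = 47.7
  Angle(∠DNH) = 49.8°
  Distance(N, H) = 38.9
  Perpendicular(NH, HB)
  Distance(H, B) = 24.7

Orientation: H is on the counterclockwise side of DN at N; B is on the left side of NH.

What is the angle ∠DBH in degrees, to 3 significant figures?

145°

D is at the origin; DN runs at 11.2° with length 47.7, so N = 47.7·(cos 11.2°, sin 11.2°) = (46.8, 9.26). ∠DNH = 49.8°, so NH runs at 11.2° + (180° − 49.8°) = 141° from the x-axis; with |NH| = 38.9, H = N + 38.9·(cos 141°, sin 141°) = (16.4, 33.5). The perpendicularity gives HB at right angles to NH; with |HB| = 24.7 on the left of NH, B = H + 24.7·(-0.624, -0.782) = (0.981, 14.2). Then cos ∠DBH = BD·BH / (|BD||BH|), giving 145°.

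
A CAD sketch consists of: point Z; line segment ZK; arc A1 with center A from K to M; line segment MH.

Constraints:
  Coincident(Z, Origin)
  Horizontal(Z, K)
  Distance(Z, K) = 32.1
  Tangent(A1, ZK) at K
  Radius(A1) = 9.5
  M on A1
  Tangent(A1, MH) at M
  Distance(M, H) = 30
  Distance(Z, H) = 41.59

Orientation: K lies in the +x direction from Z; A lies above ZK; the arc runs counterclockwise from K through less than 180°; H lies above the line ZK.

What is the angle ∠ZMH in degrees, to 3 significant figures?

68.1°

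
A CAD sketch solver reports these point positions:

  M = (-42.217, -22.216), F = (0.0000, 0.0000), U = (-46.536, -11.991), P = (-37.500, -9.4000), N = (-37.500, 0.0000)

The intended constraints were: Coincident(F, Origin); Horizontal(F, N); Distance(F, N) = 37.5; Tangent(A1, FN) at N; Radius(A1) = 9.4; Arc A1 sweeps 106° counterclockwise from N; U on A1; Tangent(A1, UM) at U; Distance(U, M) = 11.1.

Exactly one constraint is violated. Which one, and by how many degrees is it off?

Tangent(A1, UM) at U — off by 6.90°.

F = (0.00, 0.00) ✓; F.y = 0.00, N.y = 0.00 ✓; |FN| = 37.50 ✓; ∠(PN, NF) = 90.00° ✓; |PN| = 9.400 ✓; bearing(P→U) − bearing(P→N) = 106.0° ✓; |PU| = 9.400 ✓; ∠(PU, UM) = 83.10° ✗; |UM| = 11.10 ✓.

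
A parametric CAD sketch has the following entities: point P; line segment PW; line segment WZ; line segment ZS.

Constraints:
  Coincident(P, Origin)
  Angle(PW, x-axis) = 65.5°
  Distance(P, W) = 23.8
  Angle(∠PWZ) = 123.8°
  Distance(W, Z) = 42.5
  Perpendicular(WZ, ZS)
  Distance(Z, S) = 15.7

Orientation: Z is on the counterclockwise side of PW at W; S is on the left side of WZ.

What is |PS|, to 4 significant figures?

55.89

P is at the origin; PW runs at 65.5° with length 23.8, so W = 23.8·(cos 65.5°, sin 65.5°) = (9.870, 21.66). ∠PWZ = 123.8°, so WZ runs at 65.5° + (180° − 123.8°) = 121.7° from the x-axis; with |WZ| = 42.5, Z = W + 42.5·(cos 121.7°, sin 121.7°) = (-12.46, 57.82). The perpendicularity gives ZS at right angles to WZ; with |ZS| = 15.7 on the left of WZ, S = Z + 15.7·(-0.8508, -0.5255) = (-25.82, 49.57). Then |PS| = |S − P| = 55.89.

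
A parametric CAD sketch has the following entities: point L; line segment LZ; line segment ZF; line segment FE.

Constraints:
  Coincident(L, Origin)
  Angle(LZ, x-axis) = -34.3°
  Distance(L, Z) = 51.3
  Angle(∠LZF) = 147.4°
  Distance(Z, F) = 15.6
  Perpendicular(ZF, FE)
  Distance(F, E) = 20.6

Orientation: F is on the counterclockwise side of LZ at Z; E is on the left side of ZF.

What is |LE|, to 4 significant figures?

59.24

L is at the origin; LZ runs at -34.3° with length 51.3, so Z = 51.3·(cos -34.3°, sin -34.3°) = (42.38, -28.91). ∠LZF = 147.4°, so ZF runs at -34.3° + (180° − 147.4°) = -1.700° from the x-axis; with |ZF| = 15.6, F = Z + 15.6·(cos -1.700°, sin -1.700°) = (57.97, -29.37). The perpendicularity gives FE at right angles to ZF; with |FE| = 20.6 on the left of ZF, E = F + 20.6·(0.02967, 0.9996) = (58.58, -8.781). Then |LE| = |E − L| = 59.24.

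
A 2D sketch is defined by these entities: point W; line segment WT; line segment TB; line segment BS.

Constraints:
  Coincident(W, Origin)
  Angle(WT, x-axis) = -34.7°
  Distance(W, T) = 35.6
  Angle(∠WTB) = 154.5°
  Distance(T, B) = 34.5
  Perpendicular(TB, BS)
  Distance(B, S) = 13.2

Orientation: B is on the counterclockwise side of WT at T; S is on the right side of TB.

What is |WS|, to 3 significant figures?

72.5

W is at the origin; WT runs at -34.7° with length 35.6, so T = 35.6·(cos -34.7°, sin -34.7°) = (29.3, -20.3). ∠WTB = 154.5°, so TB runs at -34.7° + (180° − 154.5°) = -9.20° from the x-axis; with |TB| = 34.5, B = T + 34.5·(cos -9.20°, sin -9.20°) = (63.3, -25.8). TB is perpendicular to BS; with |BS| = 13.2 on the right of TB, S = B + 13.2·(-0.160, -0.987) = (61.2, -38.8). Then |WS| = |S − W| = 72.5.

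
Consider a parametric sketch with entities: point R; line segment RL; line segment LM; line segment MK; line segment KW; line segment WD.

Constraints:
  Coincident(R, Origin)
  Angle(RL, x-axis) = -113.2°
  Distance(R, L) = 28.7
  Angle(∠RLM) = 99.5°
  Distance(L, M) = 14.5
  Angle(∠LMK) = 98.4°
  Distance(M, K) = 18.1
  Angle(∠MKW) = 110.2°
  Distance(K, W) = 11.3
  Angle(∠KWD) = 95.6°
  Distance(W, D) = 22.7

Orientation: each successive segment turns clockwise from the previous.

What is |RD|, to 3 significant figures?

23.8

∠MKW = 110.2° gives KW at 14.9° from the x-axis; with |KW| = 11.3, W = (-12.8, -2.02). ∠KWD = 95.6° gives WD at -69.5° from the x-axis; with |WD| = 22.7, D = (-4.85, -23.3). Then |RD| = |D − R| = 23.8.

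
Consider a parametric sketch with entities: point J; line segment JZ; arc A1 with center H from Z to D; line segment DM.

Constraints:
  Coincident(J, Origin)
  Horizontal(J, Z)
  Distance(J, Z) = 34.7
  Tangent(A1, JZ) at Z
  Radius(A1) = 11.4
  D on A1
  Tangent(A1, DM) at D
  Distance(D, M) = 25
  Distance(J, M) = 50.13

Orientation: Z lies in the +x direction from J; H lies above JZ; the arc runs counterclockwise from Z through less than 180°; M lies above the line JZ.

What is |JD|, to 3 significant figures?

47.7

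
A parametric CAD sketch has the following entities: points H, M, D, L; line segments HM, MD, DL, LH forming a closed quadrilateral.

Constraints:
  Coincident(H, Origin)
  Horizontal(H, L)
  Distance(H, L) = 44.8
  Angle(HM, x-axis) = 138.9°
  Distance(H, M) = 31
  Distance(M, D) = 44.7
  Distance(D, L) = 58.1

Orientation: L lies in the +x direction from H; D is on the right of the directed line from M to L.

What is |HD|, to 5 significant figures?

23.721

Checks: |HL| = 44.80 ✓; |HM| = 31.00 ✓; |MD| = 44.70 ✓; |DL| = 58.10 ✓.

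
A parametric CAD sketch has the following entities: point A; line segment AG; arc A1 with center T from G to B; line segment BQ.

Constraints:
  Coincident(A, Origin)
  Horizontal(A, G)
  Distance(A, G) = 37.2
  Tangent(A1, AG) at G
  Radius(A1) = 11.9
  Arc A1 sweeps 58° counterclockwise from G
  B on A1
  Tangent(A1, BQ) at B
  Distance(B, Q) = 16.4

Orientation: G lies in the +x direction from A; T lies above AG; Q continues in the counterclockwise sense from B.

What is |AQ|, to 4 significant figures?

59.28

A is at the origin; A and G share the same y with |AG| = 37.2 and G on the +x side, so G = (37.20, 0.000). Since A1 is tangent to AG there, TG ⟂ AG, so T = G + (0, 11.9) = (37.20, 11.90). On A1, G sits at bearing -90° from T; a 58° counterclockwise sweep puts B at bearing -32°, so B = T + 11.9·(cos -32°, sin -32°) = (47.29, 5.594). A1 meets BQ tangentially, so TB is at right angles to BQ, so BQ runs along (−sin -32°, cos -32°); with |BQ| = 16.4, Q = (55.98, 19.50). Then |AQ| = |Q − A| = 59.28.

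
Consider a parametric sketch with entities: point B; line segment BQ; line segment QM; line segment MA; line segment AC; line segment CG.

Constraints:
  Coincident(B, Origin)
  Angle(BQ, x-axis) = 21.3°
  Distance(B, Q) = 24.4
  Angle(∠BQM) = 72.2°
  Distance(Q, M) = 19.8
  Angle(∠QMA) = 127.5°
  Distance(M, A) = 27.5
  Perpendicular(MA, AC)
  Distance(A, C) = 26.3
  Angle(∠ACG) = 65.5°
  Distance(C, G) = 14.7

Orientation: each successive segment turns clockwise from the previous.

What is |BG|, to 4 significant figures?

4.918

B is at the origin; BQ runs at 21.3° with length 24.4, so Q = (22.73, 8.863). ∠BQM = 72.2° gives QM at -86.50° from the x-axis; with |QM| = 19.8, M = (23.94, -10.90). ∠QMA = 127.5° gives MA at -139.0° from the x-axis; with |MA| = 27.5, A = (3.188, -28.94). MA is perpendicular to AC, so AC runs at 131.0°; with |AC| = 26.3, C = (-14.07, -9.093). ∠ACG = 65.5° gives CG at 16.50° from the x-axis; with |CG| = 14.7, G = (0.02781, -4.917). Then |BG| = |G − B| = 4.918.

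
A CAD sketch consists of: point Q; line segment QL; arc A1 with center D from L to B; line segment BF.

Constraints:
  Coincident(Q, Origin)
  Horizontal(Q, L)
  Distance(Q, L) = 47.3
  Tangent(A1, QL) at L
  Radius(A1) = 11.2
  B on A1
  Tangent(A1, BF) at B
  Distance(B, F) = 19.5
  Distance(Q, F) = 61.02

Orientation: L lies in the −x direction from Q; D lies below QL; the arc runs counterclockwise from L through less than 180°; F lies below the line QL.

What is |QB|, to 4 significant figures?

59.74

Q is at the origin; Q and L share the same y with |QL| = 47.3 and L on the −x side, so L = (-47.30, 0.000). A1 meets QL tangentially, so DL is at right angles to QL, so D = L + (0, -11.2) = (-47.30, -11.20). Since DB ⟂ BF (tangency), |DF| = √(11.2² + 19.5²) = 22.49 regardless of where B sits on A1. So F lies on both circle(Q, 61.02) and circle(D, 22.49); the below-QL intersection is F = (-51.09, -33.37). B is the foot of the tangent from F: B = (-57.81, -15.06).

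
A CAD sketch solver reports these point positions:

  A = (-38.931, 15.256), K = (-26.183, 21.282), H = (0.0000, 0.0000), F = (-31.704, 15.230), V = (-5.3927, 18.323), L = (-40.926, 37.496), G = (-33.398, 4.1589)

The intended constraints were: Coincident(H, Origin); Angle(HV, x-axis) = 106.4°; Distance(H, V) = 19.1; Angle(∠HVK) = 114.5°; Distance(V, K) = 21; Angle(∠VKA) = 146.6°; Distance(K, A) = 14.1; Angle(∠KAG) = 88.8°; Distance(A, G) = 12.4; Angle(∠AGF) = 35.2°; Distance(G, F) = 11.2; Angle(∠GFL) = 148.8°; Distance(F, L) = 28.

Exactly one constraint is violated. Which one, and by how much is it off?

Distance(F, L) = 28 — off by 3.90.

H = (0.00, 0.00) ✓; HV at 106.4° ✓; |HV| = 19.10 ✓; ∠HVK = 114.5° ✓; |VK| = 21.00 ✓; ∠VKA = 146.6° ✓; |KA| = 14.10 ✓; ∠KAG = 88.80° ✓; |AG| = 12.40 ✓; ∠AGF = 35.20° ✓; |GF| = 11.20 ✓; ∠GFL = 148.8° ✓; |FL| = 24.10 ✗.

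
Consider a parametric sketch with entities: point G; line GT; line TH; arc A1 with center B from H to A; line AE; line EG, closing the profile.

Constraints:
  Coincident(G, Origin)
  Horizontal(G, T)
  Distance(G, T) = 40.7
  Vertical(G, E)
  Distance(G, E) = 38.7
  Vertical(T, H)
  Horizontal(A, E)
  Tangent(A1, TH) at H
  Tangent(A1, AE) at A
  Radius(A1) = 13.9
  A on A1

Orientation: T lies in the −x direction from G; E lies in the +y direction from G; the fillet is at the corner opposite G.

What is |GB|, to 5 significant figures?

36.514

GE is vertical with |GE| = 38.7 and E on the +y side, so E = (0.0000, 38.700). The virtual corner opposite G is at (-40.700, 38.700). The tangent condition forces BH to be normal to TH and the tangent condition forces BA to be normal to AE, with radius 13.9, so the center B sits 13.9 in from both sides at B = (-26.800, 24.800). Then |GB| = |B − G| = 36.514.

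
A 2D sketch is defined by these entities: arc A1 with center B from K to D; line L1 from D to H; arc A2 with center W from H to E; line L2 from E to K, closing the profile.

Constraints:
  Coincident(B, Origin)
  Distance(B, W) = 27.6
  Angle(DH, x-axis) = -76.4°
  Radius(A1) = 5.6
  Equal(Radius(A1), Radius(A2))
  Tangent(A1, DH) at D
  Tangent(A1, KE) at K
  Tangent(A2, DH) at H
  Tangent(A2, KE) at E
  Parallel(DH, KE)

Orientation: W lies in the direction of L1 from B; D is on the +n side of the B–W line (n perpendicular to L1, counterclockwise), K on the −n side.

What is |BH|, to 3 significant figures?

28.2

The slot axis is L1's direction at -76.4°, so u = (cos -76.4°, sin -76.4°) = (0.235, -0.972) and n = (−sin -76.4°, cos -76.4°) = (0.972, 0.235). B is at the origin and W lies 27.6 along u from B, so W = 27.6·u = (6.49, -26.8). Tangency of A1 to both parallel lines with radius 5.6 puts D and K at B ± 5.6·n: D = (5.44, 1.32), K = (-5.44, -1.32). Equal radii place H and E the same way about W: H = W + 5.6·n = (11.9, -25.5), E = W − 5.6·n = (1.05, -28.1). Then |BH| = |H − B| = 28.2.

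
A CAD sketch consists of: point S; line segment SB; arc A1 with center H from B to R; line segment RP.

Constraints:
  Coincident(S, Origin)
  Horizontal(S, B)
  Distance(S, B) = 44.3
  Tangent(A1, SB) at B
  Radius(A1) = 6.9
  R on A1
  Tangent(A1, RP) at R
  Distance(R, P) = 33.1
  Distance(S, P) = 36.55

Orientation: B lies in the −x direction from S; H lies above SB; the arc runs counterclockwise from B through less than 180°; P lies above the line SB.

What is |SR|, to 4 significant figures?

38.69

S is at the origin; S and B share the same y with |SB| = 44.3 and B on the −x side, so B = (-44.30, 0.000). The tangent condition forces HB to be normal to SB, so H = B + (0, 6.9) = (-44.30, 6.900). Since HR ⟂ RP (tangency), |HP| = √(6.9² + 33.1²) = 33.81 regardless of where R sits on A1. So P lies on both circle(S, 36.55) and circle(H, 33.81); the above-SB intersection is P = (-20.11, 30.52). R is the foot of the tangent from P: R = (-38.57, 3.051).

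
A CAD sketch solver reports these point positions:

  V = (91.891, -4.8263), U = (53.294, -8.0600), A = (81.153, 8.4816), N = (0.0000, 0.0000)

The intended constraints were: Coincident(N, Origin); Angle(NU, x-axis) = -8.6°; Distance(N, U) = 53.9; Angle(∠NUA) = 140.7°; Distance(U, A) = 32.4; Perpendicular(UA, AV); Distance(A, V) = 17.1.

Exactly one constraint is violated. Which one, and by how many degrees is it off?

Perpendicular(UA, AV) — off by 8.20°.

N = (0.00, 0.00) ✓; NU at -8.600° ✓; |NU| = 53.90 ✓; ∠NUA = 140.7° ✓; |UA| = 32.40 ✓; ∠(UA, AV) = 81.80° ✗; |AV| = 17.10 ✓.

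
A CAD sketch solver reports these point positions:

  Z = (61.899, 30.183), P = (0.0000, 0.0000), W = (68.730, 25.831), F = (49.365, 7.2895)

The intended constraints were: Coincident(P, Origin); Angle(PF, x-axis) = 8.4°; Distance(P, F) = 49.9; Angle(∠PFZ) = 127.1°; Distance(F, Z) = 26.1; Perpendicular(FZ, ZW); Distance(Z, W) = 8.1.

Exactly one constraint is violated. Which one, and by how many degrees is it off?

Perpendicular(FZ, ZW) — off by 3.80°.

P = (0.00, 0.00) ✓; PF at 8.400° ✓; |PF| = 49.90 ✓; ∠PFZ = 127.1° ✓; |FZ| = 26.10 ✓; ∠(FZ, ZW) = 93.80° ✗; |ZW| = 8.100 ✓.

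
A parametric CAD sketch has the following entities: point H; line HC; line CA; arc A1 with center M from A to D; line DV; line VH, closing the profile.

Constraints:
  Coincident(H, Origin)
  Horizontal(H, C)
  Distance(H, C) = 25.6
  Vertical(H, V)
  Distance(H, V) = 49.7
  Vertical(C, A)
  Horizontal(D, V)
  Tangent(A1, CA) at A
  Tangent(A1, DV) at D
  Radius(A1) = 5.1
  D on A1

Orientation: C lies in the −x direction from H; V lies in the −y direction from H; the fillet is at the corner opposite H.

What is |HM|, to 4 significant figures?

49.09

H and V share the same x with |HV| = 49.7 and V on the −y side, so V = (0.000, -49.70). The virtual corner opposite H is at (-25.60, -49.70). Since A1 is tangent to CA there, MA ⟂ CA and A1 meets DV tangentially, so MD is at right angles to DV, with radius 5.1, so the center M sits 5.1 in from both sides at M = (-20.50, -44.60). Then |HM| = |M − H| = 49.09.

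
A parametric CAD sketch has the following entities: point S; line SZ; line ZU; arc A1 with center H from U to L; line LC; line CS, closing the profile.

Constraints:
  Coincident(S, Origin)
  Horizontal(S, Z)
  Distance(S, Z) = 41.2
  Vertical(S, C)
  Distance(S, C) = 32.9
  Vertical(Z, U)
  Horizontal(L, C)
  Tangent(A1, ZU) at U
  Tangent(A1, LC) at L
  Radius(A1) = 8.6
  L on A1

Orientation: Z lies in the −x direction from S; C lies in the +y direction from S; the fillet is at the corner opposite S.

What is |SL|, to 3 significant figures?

46.3

S is at the origin; SZ is horizontal with |SZ| = 41.2 and Z on the −x side, so Z = (-41.2, 0.00). SC is vertical with |SC| = 32.9 and C on the +y side, so C = (0.00, 32.9). The virtual corner opposite S is at (-41.2, 32.9). A1 meets ZU tangentially, so HU is at right angles to ZU and the tangent condition forces HL to be normal to LC, with radius 8.6, so the center H sits 8.6 in from both sides at H = (-32.6, 24.3). That places the tangent points at U = (-41.2, 24.3) on ZU and L = (-32.6, 32.9) on LC. Then |SL| = |L − S| = 46.3.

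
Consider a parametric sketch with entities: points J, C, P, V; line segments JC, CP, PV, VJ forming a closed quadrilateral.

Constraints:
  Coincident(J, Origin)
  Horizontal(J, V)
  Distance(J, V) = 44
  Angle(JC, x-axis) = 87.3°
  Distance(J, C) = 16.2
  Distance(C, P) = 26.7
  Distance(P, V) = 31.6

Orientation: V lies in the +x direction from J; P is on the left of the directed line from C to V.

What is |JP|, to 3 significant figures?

36.4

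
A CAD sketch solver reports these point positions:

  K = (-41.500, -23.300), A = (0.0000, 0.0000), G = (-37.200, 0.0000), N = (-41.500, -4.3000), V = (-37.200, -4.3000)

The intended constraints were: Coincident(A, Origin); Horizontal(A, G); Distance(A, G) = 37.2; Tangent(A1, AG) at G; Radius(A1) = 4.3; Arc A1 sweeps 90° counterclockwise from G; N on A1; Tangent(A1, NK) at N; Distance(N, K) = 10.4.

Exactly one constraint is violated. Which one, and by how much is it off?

Distance(N, K) = 10.4 — off by 8.60.

A = (0.00, 0.00) ✓; A.y = 0.00, G.y = 0.00 ✓; |AG| = 37.20 ✓; ∠(VG, GA) = 90.00° ✓; |VG| = 4.300 ✓; bearing(V→N) − bearing(V→G) = 90.00° ✓; |VN| = 4.300 ✓; ∠(VN, NK) = 90.00° ✓; |NK| = 19.00 ✗.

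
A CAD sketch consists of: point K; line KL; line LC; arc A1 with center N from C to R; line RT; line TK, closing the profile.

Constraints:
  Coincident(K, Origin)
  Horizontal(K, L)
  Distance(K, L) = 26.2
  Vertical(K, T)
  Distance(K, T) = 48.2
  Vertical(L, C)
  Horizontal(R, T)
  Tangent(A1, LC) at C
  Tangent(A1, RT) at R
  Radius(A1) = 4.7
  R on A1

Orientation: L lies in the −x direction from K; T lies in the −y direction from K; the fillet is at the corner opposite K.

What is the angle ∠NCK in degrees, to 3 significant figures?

58.9°

K is at the origin; K and L share the same y with |KL| = 26.2 and L on the −x side, so L = (-26.2, 0.00). KT is vertical with |KT| = 48.2 and T on the −y side, so T = (0.00, -48.2). The virtual corner opposite K is at (-26.2, -48.2). Since A1 is tangent to LC there, NC ⟂ LC and tangency of A1 to RT means the radius NR is perpendicular to RT, with radius 4.7, so the center N sits 4.7 in from both sides at N = (-21.5, -43.5). That places the tangent points at C = (-26.2, -43.5) on LC and R = (-21.5, -48.2) on RT. Then cos ∠NCK = CN·CK / (|CN||CK|), giving 58.9°.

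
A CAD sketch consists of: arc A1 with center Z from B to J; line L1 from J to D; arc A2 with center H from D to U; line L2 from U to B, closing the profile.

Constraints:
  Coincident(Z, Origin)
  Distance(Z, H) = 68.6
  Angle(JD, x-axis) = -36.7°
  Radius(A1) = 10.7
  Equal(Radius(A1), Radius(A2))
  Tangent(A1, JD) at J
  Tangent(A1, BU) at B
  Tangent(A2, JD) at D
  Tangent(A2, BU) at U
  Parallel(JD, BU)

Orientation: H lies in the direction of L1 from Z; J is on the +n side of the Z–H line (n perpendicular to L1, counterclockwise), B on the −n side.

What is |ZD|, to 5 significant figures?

69.429

Tangency of A1 to both parallel lines with radius 10.7 puts J and B at Z ± 10.7·n: J = (6.3946, 8.5790), B = (-6.3946, -8.5790). Equal radii place D and U the same way about H: D = H + 10.7·n = (61.396, -32.418), U = H − 10.7·n = (48.607, -49.576). Then |ZD| = |D − Z| = 69.429.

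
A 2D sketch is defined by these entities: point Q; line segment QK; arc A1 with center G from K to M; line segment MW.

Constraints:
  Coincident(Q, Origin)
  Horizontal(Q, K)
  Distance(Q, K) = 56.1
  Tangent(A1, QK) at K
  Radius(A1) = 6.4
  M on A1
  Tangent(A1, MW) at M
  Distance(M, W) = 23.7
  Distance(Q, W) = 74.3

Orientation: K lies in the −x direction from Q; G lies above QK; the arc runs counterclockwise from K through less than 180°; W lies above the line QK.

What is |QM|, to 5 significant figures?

52.928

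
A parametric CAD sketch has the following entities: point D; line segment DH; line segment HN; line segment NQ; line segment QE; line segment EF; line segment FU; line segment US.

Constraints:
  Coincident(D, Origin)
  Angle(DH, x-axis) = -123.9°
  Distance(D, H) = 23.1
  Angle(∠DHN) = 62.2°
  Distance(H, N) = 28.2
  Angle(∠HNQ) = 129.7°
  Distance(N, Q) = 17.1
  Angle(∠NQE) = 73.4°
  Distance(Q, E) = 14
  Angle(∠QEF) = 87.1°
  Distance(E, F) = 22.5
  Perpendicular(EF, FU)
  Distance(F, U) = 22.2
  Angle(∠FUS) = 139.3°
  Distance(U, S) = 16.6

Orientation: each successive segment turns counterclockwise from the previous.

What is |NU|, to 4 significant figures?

15.04

∠QEF = 87.1° gives EF at -116.3° from the x-axis; with |EF| = 22.5, F = (5.226, -23.59). EF ⟂ FU, so FU runs at -26.30°; with |FU| = 22.2, U = (25.13, -33.43). Then |NU| = |U − N| = 15.04.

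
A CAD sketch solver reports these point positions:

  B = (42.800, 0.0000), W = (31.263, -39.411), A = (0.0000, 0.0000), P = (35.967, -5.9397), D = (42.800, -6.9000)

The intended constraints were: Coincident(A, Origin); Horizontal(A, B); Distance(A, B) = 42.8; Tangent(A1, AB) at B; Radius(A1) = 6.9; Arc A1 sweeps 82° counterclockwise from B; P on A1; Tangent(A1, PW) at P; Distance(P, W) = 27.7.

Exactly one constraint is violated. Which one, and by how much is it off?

Distance(P, W) = 27.7 — off by 6.10.

A = (0.00, 0.00) ✓; A.y = 0.00, B.y = 0.00 ✓; |AB| = 42.80 ✓; ∠(DB, BA) = 90.00° ✓; |DB| = 6.900 ✓; bearing(D→P) − bearing(D→B) = 82.00° ✓; |DP| = 6.900 ✓; ∠(DP, PW) = 90.00° ✓; |PW| = 33.80 ✗.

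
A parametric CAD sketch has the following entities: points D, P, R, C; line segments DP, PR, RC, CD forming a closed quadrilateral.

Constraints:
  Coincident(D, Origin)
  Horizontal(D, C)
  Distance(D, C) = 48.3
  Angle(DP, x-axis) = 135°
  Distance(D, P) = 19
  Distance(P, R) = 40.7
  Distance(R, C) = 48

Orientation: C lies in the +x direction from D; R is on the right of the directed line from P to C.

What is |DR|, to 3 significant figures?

23.2

Checks: |PR| = 40.70 ✓; |RC| = 48.00 ✓.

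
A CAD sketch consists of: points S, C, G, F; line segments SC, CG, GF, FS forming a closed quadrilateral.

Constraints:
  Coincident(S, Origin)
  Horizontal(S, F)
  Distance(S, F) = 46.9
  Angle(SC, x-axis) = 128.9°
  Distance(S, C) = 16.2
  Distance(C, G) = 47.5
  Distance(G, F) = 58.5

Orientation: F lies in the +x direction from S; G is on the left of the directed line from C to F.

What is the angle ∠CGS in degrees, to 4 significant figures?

16.88°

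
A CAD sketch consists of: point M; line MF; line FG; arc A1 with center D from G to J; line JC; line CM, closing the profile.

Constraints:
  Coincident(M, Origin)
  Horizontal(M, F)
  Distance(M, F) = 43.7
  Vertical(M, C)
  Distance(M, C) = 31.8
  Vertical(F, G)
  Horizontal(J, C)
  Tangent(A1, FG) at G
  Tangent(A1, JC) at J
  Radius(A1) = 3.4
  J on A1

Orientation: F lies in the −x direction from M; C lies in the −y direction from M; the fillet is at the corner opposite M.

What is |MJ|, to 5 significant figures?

51.335

M is at the origin; MF is horizontal with |MF| = 43.7 and F on the −x side, so F = (-43.700, 0.0000). MC is vertical with |MC| = 31.8 and C on the −y side, so C = (0.0000, -31.800). The virtual corner opposite M is at (-43.700, -31.800). A1 meets FG tangentially, so DG is at right angles to FG and the tangent condition forces DJ to be normal to JC, with radius 3.4, so the center D sits 3.4 in from both sides at D = (-40.300, -28.400). That places the tangent points at G = (-43.700, -28.400) on FG and J = (-40.300, -31.800) on JC. Then |MJ| = |J − M| = 51.335.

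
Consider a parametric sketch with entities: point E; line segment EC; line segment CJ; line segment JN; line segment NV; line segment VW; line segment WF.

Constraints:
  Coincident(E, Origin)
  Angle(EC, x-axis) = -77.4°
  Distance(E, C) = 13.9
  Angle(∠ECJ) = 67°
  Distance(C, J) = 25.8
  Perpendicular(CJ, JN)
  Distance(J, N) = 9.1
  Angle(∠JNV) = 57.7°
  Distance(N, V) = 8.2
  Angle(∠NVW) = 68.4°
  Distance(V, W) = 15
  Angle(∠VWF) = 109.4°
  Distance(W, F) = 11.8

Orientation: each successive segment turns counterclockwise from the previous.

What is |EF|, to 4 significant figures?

36.74

E is at the origin; EC runs at -77.4° with length 13.9, so C = (3.032, -13.57). ∠ECJ = 67.0° gives CJ at 35.60° from the x-axis; with |CJ| = 25.8, J = (24.01, 1.454). CJ ⟂ JN, so JN runs at 125.6°; with |JN| = 9.1, N = (18.71, 8.853). ∠JNV = 57.7° gives NV at -112.1° from the x-axis; with |NV| = 8.2, V = (15.63, 1.255). ∠NVW = 68.4° gives VW at -0.5000° from the x-axis; with |VW| = 15.0, W = (30.63, 1.124). ∠VWF = 109.4° gives WF at 70.10° from the x-axis; with |WF| = 11.8, F = (34.64, 12.22). Then |EF| = |F − E| = 36.74.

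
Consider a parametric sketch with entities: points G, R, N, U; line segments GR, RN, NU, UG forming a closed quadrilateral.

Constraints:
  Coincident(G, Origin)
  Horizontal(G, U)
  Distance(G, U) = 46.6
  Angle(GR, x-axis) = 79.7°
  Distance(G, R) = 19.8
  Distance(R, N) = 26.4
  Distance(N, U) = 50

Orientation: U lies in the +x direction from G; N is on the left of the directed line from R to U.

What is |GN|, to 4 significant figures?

45.21

G is at the origin; GU is horizontal with |GU| = 46.6 and U in +x, so U = (46.6, 0). GR runs at 79.7° with |GR| = 19.8, so R = (3.540, 19.48). N is determined by |RN| = 26.4 and |NU| = 50.0 together: it lies at the intersection of circle(R, 26.4) and circle(U, 50.0). With |RU| = 47.26, the foot of the radical line on RU is 4.556 from R and the perpendicular offset is √(26.4² − 4.556²) = 26.00. Taking the left-of-RU solution: N = (18.41, 41.30).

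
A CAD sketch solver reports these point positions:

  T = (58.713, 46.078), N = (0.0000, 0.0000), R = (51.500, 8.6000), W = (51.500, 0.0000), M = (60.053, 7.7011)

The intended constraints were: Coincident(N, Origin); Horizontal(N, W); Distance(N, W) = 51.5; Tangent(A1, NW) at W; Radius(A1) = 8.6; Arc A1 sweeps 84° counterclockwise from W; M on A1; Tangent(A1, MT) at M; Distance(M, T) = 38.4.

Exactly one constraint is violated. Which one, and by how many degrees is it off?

Tangent(A1, MT) at M — off by 8.00°.

N = (0.00, 0.00) ✓; N.y = 0.00, W.y = 0.00 ✓; |NW| = 51.50 ✓; ∠(RW, WN) = 90.00° ✓; |RW| = 8.600 ✓; bearing(R→M) − bearing(R→W) = 84.00° ✓; |RM| = 8.600 ✓; ∠(RM, MT) = 82.00° ✗; |MT| = 38.40 ✓.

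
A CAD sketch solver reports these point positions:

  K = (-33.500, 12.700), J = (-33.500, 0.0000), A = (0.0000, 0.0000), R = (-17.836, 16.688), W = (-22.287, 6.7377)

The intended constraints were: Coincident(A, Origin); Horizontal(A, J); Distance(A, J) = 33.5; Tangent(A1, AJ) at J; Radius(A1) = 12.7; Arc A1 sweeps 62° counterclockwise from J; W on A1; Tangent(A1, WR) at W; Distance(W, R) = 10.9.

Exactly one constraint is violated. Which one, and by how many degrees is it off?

Tangent(A1, WR) at W — off by 3.90°.

A = (0.00, 0.00) ✓; A.y = 0.00, J.y = 0.00 ✓; |AJ| = 33.50 ✓; ∠(KJ, JA) = 90.00° ✓; |KJ| = 12.70 ✓; bearing(K→W) − bearing(K→J) = 62.00° ✓; |KW| = 12.70 ✓; ∠(KW, WR) = 86.10° ✗; |WR| = 10.90 ✓.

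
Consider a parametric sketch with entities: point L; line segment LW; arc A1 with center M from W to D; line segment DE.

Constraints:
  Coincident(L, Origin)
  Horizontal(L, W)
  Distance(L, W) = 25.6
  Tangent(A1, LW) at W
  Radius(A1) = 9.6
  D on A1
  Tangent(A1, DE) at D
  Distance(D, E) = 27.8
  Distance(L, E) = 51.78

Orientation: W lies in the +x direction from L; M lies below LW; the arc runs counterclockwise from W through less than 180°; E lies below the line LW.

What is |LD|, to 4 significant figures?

24.14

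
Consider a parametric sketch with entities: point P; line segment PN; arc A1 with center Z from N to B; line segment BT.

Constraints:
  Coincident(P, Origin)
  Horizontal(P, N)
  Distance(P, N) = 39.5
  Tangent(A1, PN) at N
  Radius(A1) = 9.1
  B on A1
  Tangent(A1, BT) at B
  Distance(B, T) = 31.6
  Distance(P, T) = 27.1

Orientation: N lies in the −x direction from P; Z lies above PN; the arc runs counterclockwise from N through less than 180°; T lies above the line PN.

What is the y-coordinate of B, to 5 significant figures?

2.6436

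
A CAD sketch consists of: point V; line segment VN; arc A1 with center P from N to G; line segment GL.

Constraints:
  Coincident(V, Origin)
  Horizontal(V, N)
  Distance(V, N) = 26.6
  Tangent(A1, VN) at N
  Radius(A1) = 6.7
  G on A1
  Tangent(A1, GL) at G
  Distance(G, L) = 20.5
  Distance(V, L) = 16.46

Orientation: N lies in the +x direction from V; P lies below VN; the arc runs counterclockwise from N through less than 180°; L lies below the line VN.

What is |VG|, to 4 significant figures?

22.28

Checks: |PG| = 6.700 ✓; ∠(PG, GL) = 90.00° ✓; |GL| = 20.50 ✓; |VL| = 16.46 ✓.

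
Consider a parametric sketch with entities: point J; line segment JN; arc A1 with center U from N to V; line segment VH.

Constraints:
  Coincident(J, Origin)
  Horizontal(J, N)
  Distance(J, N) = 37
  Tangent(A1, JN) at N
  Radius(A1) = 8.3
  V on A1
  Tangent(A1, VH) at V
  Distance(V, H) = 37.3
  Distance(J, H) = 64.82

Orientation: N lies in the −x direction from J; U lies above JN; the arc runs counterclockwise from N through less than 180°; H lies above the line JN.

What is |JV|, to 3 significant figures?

31.9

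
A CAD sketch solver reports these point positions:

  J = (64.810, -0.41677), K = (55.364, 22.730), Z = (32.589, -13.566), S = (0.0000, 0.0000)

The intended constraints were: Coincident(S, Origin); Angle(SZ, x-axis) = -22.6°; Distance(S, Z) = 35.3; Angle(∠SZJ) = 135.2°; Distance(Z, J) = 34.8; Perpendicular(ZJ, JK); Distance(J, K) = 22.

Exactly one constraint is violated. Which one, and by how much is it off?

Distance(J, K) = 22 — off by 3.00.

S = (0.00, 0.00) ✓; SZ at -22.60° ✓; |SZ| = 35.30 ✓; ∠SZJ = 135.2° ✓; |ZJ| = 34.80 ✓; ∠(ZJ, JK) = 90.00° ✓; |JK| = 25.00 ✗.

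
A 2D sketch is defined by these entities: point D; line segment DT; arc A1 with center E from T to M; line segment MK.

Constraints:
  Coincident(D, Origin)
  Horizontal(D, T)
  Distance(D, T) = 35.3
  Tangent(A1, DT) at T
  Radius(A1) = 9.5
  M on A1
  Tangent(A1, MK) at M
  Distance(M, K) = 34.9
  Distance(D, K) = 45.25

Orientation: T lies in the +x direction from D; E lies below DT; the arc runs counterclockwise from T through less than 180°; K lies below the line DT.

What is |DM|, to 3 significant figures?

27.1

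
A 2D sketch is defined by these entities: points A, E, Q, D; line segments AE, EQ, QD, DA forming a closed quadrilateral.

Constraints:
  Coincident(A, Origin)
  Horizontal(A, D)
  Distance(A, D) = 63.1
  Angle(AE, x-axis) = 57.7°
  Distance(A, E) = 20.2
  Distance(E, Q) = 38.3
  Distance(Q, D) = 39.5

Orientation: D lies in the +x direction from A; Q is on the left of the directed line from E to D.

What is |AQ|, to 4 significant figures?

56.71

A is at the origin; A and D share the same y with |AD| = 63.1 and D in +x, so D = (63.1, 0). AE runs at 57.7° with |AE| = 20.2, so E = (10.79, 17.07). Q is determined by |EQ| = 38.3 and |QD| = 39.5 together: it lies at the intersection of circle(E, 38.3) and circle(D, 39.5). With |ED| = 55.02, the foot of the radical line on ED is 26.66 from E and the perpendicular offset is √(38.3² − 26.66²) = 27.50. Taking the left-of-ED solution: Q = (44.67, 34.94).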